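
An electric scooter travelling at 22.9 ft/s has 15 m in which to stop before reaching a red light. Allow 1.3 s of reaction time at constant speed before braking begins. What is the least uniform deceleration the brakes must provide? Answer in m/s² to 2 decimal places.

22.9 ft/s × 0.3048 = 6.9799 m/s.
Distance covered during reaction = 6.9799 × 1.3 = 9.074 m.
Distance available for braking: 15 − 9.074 = 5.926 m.
v² = 2a·d ⇒ a = v²/(2d) = 6.9799² / (2 × 5.926) = 48.719 / 11.852 = 4.1106 m/s².

Required deceleration ≈ 4.11 m/s²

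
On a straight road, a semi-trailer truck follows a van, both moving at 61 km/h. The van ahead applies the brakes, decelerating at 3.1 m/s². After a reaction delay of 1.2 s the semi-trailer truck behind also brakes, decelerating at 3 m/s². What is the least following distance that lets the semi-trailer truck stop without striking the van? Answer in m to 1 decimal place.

61 km/h ÷ 3.6 = 16.9444 m/s.
Leader travels v²/(2a_L) = 287.113 / 6.200 = 46.309 m before stopping.
Follower covers v·t_r = 16.9444 × 1.2 = 20.333 m while reacting, then v²/(2a_F) = 287.113 / 6.000 = 47.852 m while braking, for a total of 20.333 + 47.852 = 68.185 m.
Since a_F ≤ a_L and the follower starts braking later, the follower is never slower than the leader, so the closest approach is when both have stopped.
Minimum gap = 68.185 − 46.309 = 21.876 m.

Minimum gap ≈ 21.9 m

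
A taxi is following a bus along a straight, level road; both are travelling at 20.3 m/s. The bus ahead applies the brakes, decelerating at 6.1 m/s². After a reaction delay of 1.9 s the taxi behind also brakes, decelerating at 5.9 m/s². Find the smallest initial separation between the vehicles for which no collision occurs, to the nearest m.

Minimum gap ≈ 40 m

Leader travels v²/(2a_L) = 412.090 / 12.200 = 33.778 m before stopping.
Follower covers v·t_r = 20.3000 × 1.9 = 38.570 m while reacting, then v²/(2a_F) = 412.090 / 11.800 = 34.923 m while braking, for a total of 38.570 + 34.923 = 73.493 m.
Since a_F ≤ a_L and the follower starts braking later, the follower is never slower than the leader, so the closest approach is when both have stopped.
Minimum gap = 73.493 − 33.778 = 39.715 m.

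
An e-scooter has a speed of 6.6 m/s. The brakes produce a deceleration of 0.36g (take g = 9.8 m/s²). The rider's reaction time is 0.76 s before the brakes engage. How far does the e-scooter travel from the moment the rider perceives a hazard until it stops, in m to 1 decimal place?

Total stopping distance ≈ 11.2 m

a = 0.36 × 9.8 = 3.528 m/s².
Reaction distance = v·t_r = 6.6000 × 0.76 = 5.016 m.
Braking distance = v²/(2a) = 6.6000² / (2 × 3.528) = 43.560 / 7.056 = 6.173 m.
Total = 5.016 + 6.173 = 11.189 m.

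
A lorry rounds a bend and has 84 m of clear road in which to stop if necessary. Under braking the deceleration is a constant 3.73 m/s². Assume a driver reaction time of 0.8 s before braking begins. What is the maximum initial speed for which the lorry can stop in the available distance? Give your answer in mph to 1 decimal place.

Stopping distance: v·t_r + v²/(2a) = 84 with t_r = 0.8 s and a = 3.730 m/s².
So v² + 5.968 v − 626.64 = 0.
Positive root: v = −a·t_r + √((a·t_r)² + 2a·d) = −2.984 + √(8.904 + 626.64) = 22.2260 m/s.
22.2260 m/s ÷ 0.44704 = 49.718 mph.

Maximum speed ≈ 49.7 mph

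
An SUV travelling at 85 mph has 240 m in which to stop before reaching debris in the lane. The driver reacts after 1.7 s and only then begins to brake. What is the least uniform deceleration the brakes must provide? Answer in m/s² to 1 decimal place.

Required deceleration ≈ 4.1 m/s²

85 mph × 0.44704 = 37.9984 m/s.
Distance covered during reaction = 37.9984 × 1.7 = 64.597 m.
Distance available for braking: 240 − 64.597 = 175.403 m.
v² = 2a·d ⇒ a = v²/(2d) = 37.9984² / (2 × 175.403) = 1443.878 / 350.806 = 4.1159 m/s².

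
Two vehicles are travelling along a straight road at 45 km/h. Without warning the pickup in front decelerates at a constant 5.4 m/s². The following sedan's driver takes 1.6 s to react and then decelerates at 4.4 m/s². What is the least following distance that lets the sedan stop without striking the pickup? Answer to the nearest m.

Minimum gap ≈ 23 m

45 km/h ÷ 3.6 = 12.5000 m/s.
Leader travels v²/(2a_L) = 156.250 / 10.800 = 14.468 m before stopping.
Follower covers v·t_r = 12.5000 × 1.6 = 20.000 m while reacting, then v²/(2a_F) = 156.250 / 8.800 = 17.756 m while braking, for a total of 20.000 + 17.756 = 37.756 m.
Since a_F ≤ a_L and the follower starts braking later, the follower is never slower than the leader, so the closest approach is when both have stopped.
Minimum gap = 37.756 − 14.468 = 23.288 m.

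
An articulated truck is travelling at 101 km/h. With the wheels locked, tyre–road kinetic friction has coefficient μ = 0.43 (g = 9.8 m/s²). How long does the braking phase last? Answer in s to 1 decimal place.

101 km/h ÷ 3.6 = 28.0556 m/s.
a = μg = 0.43 × 9.8 = 4.214 m/s².
Braking time = v/a = 28.0556 / 4.214 = 6.658 s.

Braking time ≈ 6.7 s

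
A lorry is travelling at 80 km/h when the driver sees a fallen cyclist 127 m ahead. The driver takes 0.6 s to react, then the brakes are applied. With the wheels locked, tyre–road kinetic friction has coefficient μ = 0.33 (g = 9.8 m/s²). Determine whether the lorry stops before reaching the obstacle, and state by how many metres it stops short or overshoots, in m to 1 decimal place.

Yes — it stops 37.3 m short of the obstacle

80 km/h ÷ 3.6 = 22.2222 m/s.
a = μg = 0.33 × 9.8 = 3.234 m/s².
Reaction distance = 22.2222 × 0.6 = 13.333 m.
Braking distance = v²/(2a) = 493.826 / 6.468 = 76.349 m.
Total stopping distance = 13.333 + 76.349 = 89.682 m, vs 127 m available — it stops with 127 − 89.682 = 37.318 m to spare.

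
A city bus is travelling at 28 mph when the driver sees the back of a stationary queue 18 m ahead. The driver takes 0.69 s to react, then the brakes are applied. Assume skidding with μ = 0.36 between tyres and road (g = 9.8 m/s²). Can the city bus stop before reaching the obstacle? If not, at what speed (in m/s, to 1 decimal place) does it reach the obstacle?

No — it strikes the obstacle at 9.5 m/s

28 mph × 0.44704 = 12.5171 m/s.
a = μg = 0.36 × 9.8 = 3.528 m/s².
Reaction distance = 12.5171 × 0.69 = 8.637 m.
Braking distance needed to stop: v²/(2a) = 156.678 / 7.056 = 22.205 m, so total needed = 8.637 + 22.205 = 30.842 m > 18 m — it cannot stop.
Distance remaining when braking begins: 18 − 8.637 = 9.363 m.
v² = v₀² − 2a·d = 156.678 − 2 × 3.528 × 9.363 = 90.613 m²/s².
v = √90.613 = 9.519 m/s.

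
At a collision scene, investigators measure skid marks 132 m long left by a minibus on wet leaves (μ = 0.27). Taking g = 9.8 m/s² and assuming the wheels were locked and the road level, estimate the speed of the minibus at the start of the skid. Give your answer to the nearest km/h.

Initial speed ≈ 95 km/h

Deceleration a = μg = 0.27 × 9.8 = 2.646 m/s².
v = √(2a·d) = √(2 × 2.646 × 132) = √698.544 = 26.4300 m/s.
= 26.4300 × 3.6 = 95.148 km/h.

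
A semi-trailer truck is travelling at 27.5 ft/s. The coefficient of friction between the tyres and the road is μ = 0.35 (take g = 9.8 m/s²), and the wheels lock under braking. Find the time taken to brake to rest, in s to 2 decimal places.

Braking time ≈ 2.44 s

27.5 ft/s × 0.3048 = 8.3820 m/s.
a = μg = 0.35 × 9.8 = 3.430 m/s².
Braking time = v/a = 8.3820 / 3.430 = 2.444 s.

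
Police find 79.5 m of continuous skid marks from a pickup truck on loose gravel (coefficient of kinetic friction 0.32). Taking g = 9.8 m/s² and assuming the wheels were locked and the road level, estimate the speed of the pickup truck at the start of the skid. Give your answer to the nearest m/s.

Deceleration a = μg = 0.32 × 9.8 = 3.136 m/s².
v = √(2a·d) = √(2 × 3.136 × 79.5) = √498.624 = 22.3299 m/s.

Initial speed ≈ 22 m/s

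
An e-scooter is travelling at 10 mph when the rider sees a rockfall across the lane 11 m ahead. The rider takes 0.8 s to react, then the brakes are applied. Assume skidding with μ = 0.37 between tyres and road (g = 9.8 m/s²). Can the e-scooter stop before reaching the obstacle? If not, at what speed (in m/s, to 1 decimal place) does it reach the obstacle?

10 mph × 0.44704 = 4.4704 m/s.
a = μg = 0.37 × 9.8 = 3.626 m/s².
Reaction distance = 4.4704 × 0.8 = 3.576 m.
Braking distance = v²/(2a) = 19.984 / 7.252 = 2.756 m.
Total stopping distance = 3.576 + 2.756 = 6.332 m, vs 11 m available — it stops with 11 − 6.332 = 4.668 m to spare.

Yes — it stops about 4.7 m short of the obstacle, so it never reaches it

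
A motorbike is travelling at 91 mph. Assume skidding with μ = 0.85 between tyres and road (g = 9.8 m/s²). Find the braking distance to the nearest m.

Braking distance ≈ 99 m

91 mph × 0.44704 = 40.6806 m/s.
a = μg = 0.85 × 9.8 = 8.330 m/s².
Braking distance = v²/(2a) = 40.6806² / (2 × 8.330) = 1654.911 / 16.660 = 99.334 m.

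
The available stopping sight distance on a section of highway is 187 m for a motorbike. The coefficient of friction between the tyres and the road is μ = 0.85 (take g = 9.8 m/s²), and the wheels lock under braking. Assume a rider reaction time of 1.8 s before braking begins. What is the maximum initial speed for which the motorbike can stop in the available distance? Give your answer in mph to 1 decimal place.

Maximum speed ≈ 95.7 mph

a = μg = 0.85 × 9.8 = 8.330 m/s².
Stopping distance: v·t_r + v²/(2a) = 187 with t_r = 1.8 s and a = 8.330 m/s².
So v² + 29.988 v − 3115.42 = 0.
Positive root: v = −a·t_r + √((a·t_r)² + 2a·d) = −14.994 + √(224.820 + 3115.42) = 42.8008 m/s.
42.8008 m/s ÷ 0.44704 = 95.743 mph.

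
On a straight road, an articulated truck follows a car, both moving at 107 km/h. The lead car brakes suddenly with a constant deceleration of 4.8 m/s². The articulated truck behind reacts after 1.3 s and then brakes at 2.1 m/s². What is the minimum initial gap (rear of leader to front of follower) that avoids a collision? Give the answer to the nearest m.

Minimum gap ≈ 157 m

107 km/h ÷ 3.6 = 29.7222 m/s.
Leader travels v²/(2a_L) = 883.409 / 9.600 = 92.022 m before stopping.
Follower covers v·t_r = 29.7222 × 1.3 = 38.639 m while reacting, then v²/(2a_F) = 883.409 / 4.200 = 210.335 m while braking, for a total of 38.639 + 210.335 = 248.974 m.
Since a_F ≤ a_L and the follower starts braking later, the follower is never slower than the leader, so the closest approach is when both have stopped.
Minimum gap = 248.974 − 92.022 = 156.952 m.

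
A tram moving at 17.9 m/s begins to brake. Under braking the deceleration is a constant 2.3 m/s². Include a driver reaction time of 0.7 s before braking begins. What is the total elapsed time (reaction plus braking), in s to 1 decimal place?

Total time ≈ 8.5 s

Braking time = v/a = 17.9000 / 2.300 = 7.783 s.
Total = 0.7 + 7.783 = 8.483 s.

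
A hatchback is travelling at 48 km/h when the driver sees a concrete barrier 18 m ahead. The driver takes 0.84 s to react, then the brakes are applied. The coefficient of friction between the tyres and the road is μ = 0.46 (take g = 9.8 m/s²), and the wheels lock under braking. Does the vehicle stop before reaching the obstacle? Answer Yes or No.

48 km/h ÷ 3.6 = 13.3333 m/s.
a = μg = 0.46 × 9.8 = 4.508 m/s².
Reaction distance = 13.3333 × 0.84 = 11.200 m.
Braking distance = v²/(2a) = 177.777 / 9.016 = 19.718 m.
Total stopping distance = 11.200 + 19.718 = 30.918 m, vs 18 m available — it cannot stop in time and overshoots by 30.918 − 18 = 12.918 m.

No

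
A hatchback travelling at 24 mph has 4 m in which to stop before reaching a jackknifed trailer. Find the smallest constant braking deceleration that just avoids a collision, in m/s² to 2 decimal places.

24 mph × 0.44704 = 10.7290 m/s.
v² = 2a·d ⇒ a = v²/(2d) = 10.7290² / (2 × 4.000) = 115.111 / 8.000 = 14.3889 m/s².

Required deceleration ≈ 14.39 m/s²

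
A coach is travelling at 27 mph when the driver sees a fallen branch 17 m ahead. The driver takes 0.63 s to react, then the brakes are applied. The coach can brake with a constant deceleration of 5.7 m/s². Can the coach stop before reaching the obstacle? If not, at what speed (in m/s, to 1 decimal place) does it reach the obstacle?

No — it strikes the obstacle at 6.2 m/s

27 mph × 0.44704 = 12.0701 m/s.
Reaction distance = 12.0701 × 0.63 = 7.604 m.
Braking distance needed to stop: v²/(2a) = 145.687 / 11.400 = 12.780 m, so total needed = 7.604 + 12.780 = 20.384 m > 17 m — it cannot stop.
Distance remaining when braking begins: 17 − 7.604 = 9.396 m.
v² = v₀² − 2a·d = 145.687 − 2 × 5.700 × 9.396 = 38.573 m²/s².
v = √38.573 = 6.211 m/s.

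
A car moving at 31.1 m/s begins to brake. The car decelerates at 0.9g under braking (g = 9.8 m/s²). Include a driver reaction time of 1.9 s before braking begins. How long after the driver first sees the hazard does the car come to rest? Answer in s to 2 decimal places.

Total time ≈ 5.43 s

a = 0.9 × 9.8 = 8.820 m/s².
Braking time = v/a = 31.1000 / 8.820 = 3.526 s.
Total = 1.9 + 3.526 = 5.426 s.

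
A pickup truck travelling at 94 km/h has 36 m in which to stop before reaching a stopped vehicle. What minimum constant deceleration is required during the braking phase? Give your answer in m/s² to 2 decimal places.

Required deceleration ≈ 9.47 m/s²

94 km/h ÷ 3.6 = 26.1111 m/s.
v² = 2a·d ⇒ a = v²/(2d) = 26.1111² / (2 × 36.000) = 681.790 / 72.000 = 9.4693 m/s².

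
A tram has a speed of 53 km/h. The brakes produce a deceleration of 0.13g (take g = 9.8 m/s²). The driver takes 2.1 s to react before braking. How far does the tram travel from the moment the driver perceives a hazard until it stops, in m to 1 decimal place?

53 km/h ÷ 3.6 = 14.7222 m/s.
a = 0.13 × 9.8 = 1.274 m/s².
Reaction distance = v·t_r = 14.7222 × 2.1 = 30.917 m.
Braking distance = v²/(2a) = 14.7222² / (2 × 1.274) = 216.743 / 2.548 = 85.064 m.
Total = 30.917 + 85.064 = 115.981 m.

Total stopping distance ≈ 116.0 m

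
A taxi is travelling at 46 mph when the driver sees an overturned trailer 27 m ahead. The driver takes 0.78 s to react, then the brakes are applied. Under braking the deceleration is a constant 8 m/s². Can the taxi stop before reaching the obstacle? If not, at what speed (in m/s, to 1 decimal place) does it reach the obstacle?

No — it strikes the obstacle at 15.7 m/s

46 mph × 0.44704 = 20.5638 m/s.
Reaction distance = 20.5638 × 0.78 = 16.040 m.
Braking distance needed to stop: v²/(2a) = 422.870 / 16.000 = 26.429 m, so total needed = 16.040 + 26.429 = 42.469 m > 27 m — it cannot stop.
Distance remaining when braking begins: 27 − 16.040 = 10.960 m.
v² = v₀² − 2a·d = 422.870 − 2 × 8.000 × 10.960 = 247.510 m²/s².
v = √247.510 = 15.732 m/s.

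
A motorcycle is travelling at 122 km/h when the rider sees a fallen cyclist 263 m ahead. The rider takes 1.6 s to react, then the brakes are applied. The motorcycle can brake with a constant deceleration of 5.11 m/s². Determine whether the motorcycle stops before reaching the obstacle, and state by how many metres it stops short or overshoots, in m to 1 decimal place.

Yes — it stops 96.4 m short of the obstacle

122 km/h ÷ 3.6 = 33.8889 m/s.
Reaction distance = 33.8889 × 1.6 = 54.222 m.
Braking distance = v²/(2a) = 1148.458 / 10.220 = 112.374 m.
Total stopping distance = 54.222 + 112.374 = 166.596 m, vs 263 m available — it stops with 263 − 166.596 = 96.404 m to spare.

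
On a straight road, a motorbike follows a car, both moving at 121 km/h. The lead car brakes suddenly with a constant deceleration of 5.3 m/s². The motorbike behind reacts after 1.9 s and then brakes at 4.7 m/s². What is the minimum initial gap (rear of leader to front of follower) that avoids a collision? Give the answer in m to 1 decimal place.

121 km/h ÷ 3.6 = 33.6111 m/s.
Leader travels v²/(2a_L) = 1129.706 / 10.600 = 106.576 m before stopping.
Follower covers v·t_r = 33.6111 × 1.9 = 63.861 m while reacting, then v²/(2a_F) = 1129.706 / 9.400 = 120.181 m while braking, for a total of 63.861 + 120.181 = 184.042 m.
Since a_F ≤ a_L and the follower starts braking later, the follower is never slower than the leader, so the closest approach is when both have stopped.
Minimum gap = 184.042 − 106.576 = 77.466 m.

Minimum gap ≈ 77.5 m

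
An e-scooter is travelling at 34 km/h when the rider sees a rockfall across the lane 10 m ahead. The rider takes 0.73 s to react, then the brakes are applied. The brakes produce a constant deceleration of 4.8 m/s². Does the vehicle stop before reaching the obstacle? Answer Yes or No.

34 km/h ÷ 3.6 = 9.4444 m/s.
Reaction distance = 9.4444 × 0.73 = 6.894 m.
Braking distance = v²/(2a) = 89.197 / 9.600 = 9.291 m.
Total stopping distance = 6.894 + 9.291 = 16.185 m, vs 10 m available — it cannot stop in time and overshoots by 16.185 − 10 = 6.185 m.

No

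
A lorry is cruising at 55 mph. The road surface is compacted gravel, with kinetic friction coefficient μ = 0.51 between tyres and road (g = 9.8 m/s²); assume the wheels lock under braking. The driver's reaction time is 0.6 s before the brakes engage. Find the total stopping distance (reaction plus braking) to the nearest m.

Total stopping distance ≈ 75 m

55 mph × 0.44704 = 24.5872 m/s.
a = μg = 0.51 × 9.8 = 4.998 m/s².
Reaction distance = v·t_r = 24.5872 × 0.6 = 14.752 m.
Braking distance = v²/(2a) = 24.5872² / (2 × 4.998) = 604.530 / 9.996 = 60.477 m.
Total = 14.752 + 60.477 = 75.229 m.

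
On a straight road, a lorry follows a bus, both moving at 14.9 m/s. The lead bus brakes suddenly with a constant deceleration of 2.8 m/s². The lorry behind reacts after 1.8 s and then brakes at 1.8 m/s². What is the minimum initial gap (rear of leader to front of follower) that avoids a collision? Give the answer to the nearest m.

Minimum gap ≈ 49 m

Leader travels v²/(2a_L) = 222.010 / 5.600 = 39.645 m before stopping.
Follower covers v·t_r = 14.9000 × 1.8 = 26.820 m while reacting, then v²/(2a_F) = 222.010 / 3.600 = 61.669 m while braking, for a total of 26.820 + 61.669 = 88.489 m.
Since a_F ≤ a_L and the follower starts braking later, the follower is never slower than the leader, so the closest approach is when both have stopped.
Minimum gap = 88.489 − 39.645 = 48.844 m.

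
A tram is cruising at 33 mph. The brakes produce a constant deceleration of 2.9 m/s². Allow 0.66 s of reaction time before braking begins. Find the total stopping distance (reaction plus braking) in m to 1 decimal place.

Total stopping distance ≈ 47.3 m

33 mph × 0.44704 = 14.7523 m/s.
Reaction distance = v·t_r = 14.7523 × 0.66 = 9.737 m.
Braking distance = v²/(2a) = 14.7523² / (2 × 2.900) = 217.630 / 5.800 = 37.522 m.
Total = 9.737 + 37.522 = 47.259 m.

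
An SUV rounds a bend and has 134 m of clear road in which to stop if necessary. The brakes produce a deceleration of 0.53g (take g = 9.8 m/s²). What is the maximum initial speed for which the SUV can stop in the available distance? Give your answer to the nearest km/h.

Maximum speed ≈ 134 km/h

a = 0.53 × 9.8 = 5.194 m/s².
v²/(2a) = d ⇒ v = √(2 × 5.194 × 134) = √1391.99 = 37.3094 m/s.
37.3094 m/s × 3.6 = 134.314 km/h.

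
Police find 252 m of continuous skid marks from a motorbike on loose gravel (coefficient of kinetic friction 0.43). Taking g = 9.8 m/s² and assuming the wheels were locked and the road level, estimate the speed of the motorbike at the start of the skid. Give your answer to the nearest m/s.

Initial speed ≈ 46 m/s

Deceleration a = μg = 0.43 × 9.8 = 4.214 m/s².
v = √(2a·d) = √(2 × 4.214 × 252) = √2123.856 = 46.0853 m/s.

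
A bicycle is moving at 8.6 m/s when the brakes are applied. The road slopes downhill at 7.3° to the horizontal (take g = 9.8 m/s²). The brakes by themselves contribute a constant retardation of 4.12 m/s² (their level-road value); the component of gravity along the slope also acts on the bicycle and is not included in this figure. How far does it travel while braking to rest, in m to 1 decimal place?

Gravity along the downhill slope reduces the braking deceleration: a_eff = 4.120 − 9.8·sin 7.3° = 4.120 − 1.245 = 2.875 m/s².
Braking distance = v²/(2a) = 8.6000² / (2 × 2.875) = 73.960 / 5.750 = 12.863 m.

Braking distance ≈ 12.9 m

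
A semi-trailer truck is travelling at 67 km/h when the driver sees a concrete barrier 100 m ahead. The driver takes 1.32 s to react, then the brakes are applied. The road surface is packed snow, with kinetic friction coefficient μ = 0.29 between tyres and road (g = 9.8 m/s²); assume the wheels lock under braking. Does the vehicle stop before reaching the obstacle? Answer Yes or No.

Yes

67 km/h ÷ 3.6 = 18.6111 m/s.
a = μg = 0.29 × 9.8 = 2.842 m/s².
Reaction distance = 18.6111 × 1.32 = 24.567 m.
Braking distance = v²/(2a) = 346.373 / 5.684 = 60.938 m.
Total stopping distance = 24.567 + 60.938 = 85.505 m, vs 100 m available — it stops with 100 − 85.505 = 14.495 m to spare.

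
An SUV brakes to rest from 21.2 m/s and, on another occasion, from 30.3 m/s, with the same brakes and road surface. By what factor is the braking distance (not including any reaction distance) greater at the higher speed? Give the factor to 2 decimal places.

Braking distance d = v²/(2a), so with a fixed, d ∝ v².
Factor = (30.3/21.2)² = 1.4292² = 2.0426.

Factor ≈ 2.04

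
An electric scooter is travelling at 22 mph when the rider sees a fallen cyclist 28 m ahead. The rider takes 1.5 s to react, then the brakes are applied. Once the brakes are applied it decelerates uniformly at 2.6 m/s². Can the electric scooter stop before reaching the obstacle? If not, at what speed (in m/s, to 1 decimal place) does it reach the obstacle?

No — it strikes the obstacle at 5.3 m/s

22 mph × 0.44704 = 9.8349 m/s.
Reaction distance = 9.8349 × 1.5 = 14.752 m.
Braking distance needed to stop: v²/(2a) = 96.725 / 5.200 = 18.601 m, so total needed = 14.752 + 18.601 = 33.353 m > 28 m — it cannot stop.
Distance remaining when braking begins: 28 − 14.752 = 13.248 m.
v² = v₀² − 2a·d = 96.725 − 2 × 2.600 × 13.248 = 27.835 m²/s².
v = √27.835 = 5.276 m/s.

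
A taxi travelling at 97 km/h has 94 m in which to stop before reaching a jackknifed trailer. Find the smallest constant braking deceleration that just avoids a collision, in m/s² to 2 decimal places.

97 km/h ÷ 3.6 = 26.9444 m/s.
v² = 2a·d ⇒ a = v²/(2d) = 26.9444² / (2 × 94.000) = 726.001 / 188.000 = 3.8617 m/s².

Required deceleration ≈ 3.86 m/s²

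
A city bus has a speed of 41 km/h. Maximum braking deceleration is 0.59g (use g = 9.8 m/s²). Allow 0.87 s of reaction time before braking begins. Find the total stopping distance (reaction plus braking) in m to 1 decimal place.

41 km/h ÷ 3.6 = 11.3889 m/s.
a = 0.59 × 9.8 = 5.782 m/s².
Reaction distance = v·t_r = 11.3889 × 0.87 = 9.908 m.
Braking distance = v²/(2a) = 11.3889² / (2 × 5.782) = 129.707 / 11.564 = 11.216 m.
Total = 9.908 + 11.216 = 21.124 m.

Total stopping distance ≈ 21.1 m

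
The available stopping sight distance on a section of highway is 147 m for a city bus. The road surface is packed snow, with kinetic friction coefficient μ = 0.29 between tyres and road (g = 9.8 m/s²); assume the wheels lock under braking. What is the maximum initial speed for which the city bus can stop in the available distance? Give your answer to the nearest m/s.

Maximum speed ≈ 29 m/s

a = μg = 0.29 × 9.8 = 2.842 m/s².
v²/(2a) = d ⇒ v = √(2 × 2.842 × 147) = √835.55 = 28.9059 m/s.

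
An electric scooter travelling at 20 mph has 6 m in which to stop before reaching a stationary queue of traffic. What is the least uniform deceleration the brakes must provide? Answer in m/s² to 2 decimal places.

20 mph × 0.44704 = 8.9408 m/s.
v² = 2a·d ⇒ a = v²/(2d) = 8.9408² / (2 × 6.000) = 79.938 / 12.000 = 6.6615 m/s².

Required deceleration ≈ 6.66 m/s²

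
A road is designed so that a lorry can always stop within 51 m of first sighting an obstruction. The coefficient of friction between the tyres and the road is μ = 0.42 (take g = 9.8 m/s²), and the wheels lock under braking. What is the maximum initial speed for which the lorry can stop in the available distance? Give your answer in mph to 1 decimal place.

Maximum speed ≈ 45.8 mph

a = μg = 0.42 × 9.8 = 4.116 m/s².
v²/(2a) = d ⇒ v = √(2 × 4.116 × 51) = √419.83 = 20.4898 m/s.
20.4898 m/s ÷ 0.44704 = 45.834 mph.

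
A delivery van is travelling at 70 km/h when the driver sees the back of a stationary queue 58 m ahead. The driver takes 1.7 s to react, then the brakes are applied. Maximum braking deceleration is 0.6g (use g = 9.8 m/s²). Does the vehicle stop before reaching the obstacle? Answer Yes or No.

No

70 km/h ÷ 3.6 = 19.4444 m/s.
a = 0.6 × 9.8 = 5.880 m/s².
Reaction distance = 19.4444 × 1.7 = 33.055 m.
Braking distance = v²/(2a) = 378.085 / 11.760 = 32.150 m.
Total stopping distance = 33.055 + 32.150 = 65.205 m, vs 58 m available — it cannot stop in time and overshoots by 65.205 − 58 = 7.205 m.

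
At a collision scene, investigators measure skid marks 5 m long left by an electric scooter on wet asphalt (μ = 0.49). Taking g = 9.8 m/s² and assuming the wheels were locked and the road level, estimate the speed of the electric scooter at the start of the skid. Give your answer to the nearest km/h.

Initial speed ≈ 25 km/h

Deceleration a = μg = 0.49 × 9.8 = 4.802 m/s².
v = √(2a·d) = √(2 × 4.802 × 5) = √48.020 = 6.9296 m/s.
= 6.9296 × 3.6 = 24.947 km/h.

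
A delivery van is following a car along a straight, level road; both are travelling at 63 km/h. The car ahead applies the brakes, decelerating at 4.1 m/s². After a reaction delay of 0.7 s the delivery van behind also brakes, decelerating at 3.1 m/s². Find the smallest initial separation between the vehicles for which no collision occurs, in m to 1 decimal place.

63 km/h ÷ 3.6 = 17.5000 m/s.
Leader travels v²/(2a_L) = 306.250 / 8.200 = 37.348 m before stopping.
Follower covers v·t_r = 17.5000 × 0.7 = 12.250 m while reacting, then v²/(2a_F) = 306.250 / 6.200 = 49.395 m while braking, for a total of 12.250 + 49.395 = 61.645 m.
Since a_F ≤ a_L and the follower starts braking later, the follower is never slower than the leader, so the closest approach is when both have stopped.
Minimum gap = 61.645 − 37.348 = 24.297 m.

Minimum gap ≈ 24.3 m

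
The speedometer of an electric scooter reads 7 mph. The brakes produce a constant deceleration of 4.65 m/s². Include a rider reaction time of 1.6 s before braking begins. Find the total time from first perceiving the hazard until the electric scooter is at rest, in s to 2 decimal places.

7 mph × 0.44704 = 3.1293 m/s.
Braking time = v/a = 3.1293 / 4.650 = 0.673 s.
Total = 1.6 + 0.673 = 2.273 s.

Total time ≈ 2.27 s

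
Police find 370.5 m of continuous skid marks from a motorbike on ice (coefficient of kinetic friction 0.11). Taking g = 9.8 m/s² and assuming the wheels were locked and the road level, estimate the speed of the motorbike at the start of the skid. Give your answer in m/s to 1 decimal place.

Deceleration a = μg = 0.11 × 9.8 = 1.078 m/s².
v = √(2a·d) = √(2 × 1.078 × 370.5) = √798.798 = 28.2630 m/s.

Initial speed ≈ 28.3 m/s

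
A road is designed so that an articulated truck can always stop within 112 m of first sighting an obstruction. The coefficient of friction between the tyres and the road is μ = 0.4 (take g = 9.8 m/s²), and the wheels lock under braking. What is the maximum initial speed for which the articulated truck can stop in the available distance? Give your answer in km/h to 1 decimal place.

a = μg = 0.4 × 9.8 = 3.920 m/s².
v²/(2a) = d ⇒ v = √(2 × 3.920 × 112) = √878.08 = 29.6324 m/s.
29.6324 m/s × 3.6 = 106.677 km/h.

Maximum speed ≈ 106.7 km/h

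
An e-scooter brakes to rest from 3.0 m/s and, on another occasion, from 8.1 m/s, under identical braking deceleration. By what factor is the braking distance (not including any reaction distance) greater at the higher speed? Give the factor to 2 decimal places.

Braking distance d = v²/(2a), so with a fixed, d ∝ v².
Factor = (8.1/3.0)² = 2.7000² = 7.2900.

Factor ≈ 7.29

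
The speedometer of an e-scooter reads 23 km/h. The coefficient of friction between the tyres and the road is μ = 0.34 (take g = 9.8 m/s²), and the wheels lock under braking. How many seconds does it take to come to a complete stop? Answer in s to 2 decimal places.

Braking time ≈ 1.92 s

23 km/h ÷ 3.6 = 6.3889 m/s.
a = μg = 0.34 × 9.8 = 3.332 m/s².
Braking time = v/a = 6.3889 / 3.332 = 1.917 s.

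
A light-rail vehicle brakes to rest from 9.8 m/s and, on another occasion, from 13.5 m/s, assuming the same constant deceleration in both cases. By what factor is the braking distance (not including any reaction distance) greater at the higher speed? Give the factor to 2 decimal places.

Braking distance d = v²/(2a), so with a fixed, d ∝ v².
Factor = (13.5/9.8)² = 1.3776² = 1.8978.

Factor ≈ 1.90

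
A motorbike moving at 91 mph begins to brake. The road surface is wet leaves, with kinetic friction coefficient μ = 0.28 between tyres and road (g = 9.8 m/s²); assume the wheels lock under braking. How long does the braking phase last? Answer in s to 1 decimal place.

Braking time ≈ 14.8 s

91 mph × 0.44704 = 40.6806 m/s.
a = μg = 0.28 × 9.8 = 2.744 m/s².
Braking time = v/a = 40.6806 / 2.744 = 14.825 s.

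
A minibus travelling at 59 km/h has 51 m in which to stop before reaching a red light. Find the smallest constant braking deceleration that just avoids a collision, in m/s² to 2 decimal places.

59 km/h ÷ 3.6 = 16.3889 m/s.
v² = 2a·d ⇒ a = v²/(2d) = 16.3889² / (2 × 51.000) = 268.596 / 102.000 = 2.6333 m/s².

Required deceleration ≈ 2.63 m/s²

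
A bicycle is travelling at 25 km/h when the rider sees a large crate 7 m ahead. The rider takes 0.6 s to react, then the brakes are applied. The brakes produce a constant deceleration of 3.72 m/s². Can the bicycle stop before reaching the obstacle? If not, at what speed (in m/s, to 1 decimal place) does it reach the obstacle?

No — it strikes the obstacle at 5.2 m/s

25 km/h ÷ 3.6 = 6.9444 m/s.
Reaction distance = 6.9444 × 0.6 = 4.167 m.
Braking distance needed to stop: v²/(2a) = 48.225 / 7.440 = 6.482 m, so total needed = 4.167 + 6.482 = 10.649 m > 7 m — it cannot stop.
Distance remaining when braking begins: 7 − 4.167 = 2.833 m.
v² = v₀² − 2a·d = 48.225 − 2 × 3.720 × 2.833 = 27.147 m²/s².
v = √27.147 = 5.210 m/s.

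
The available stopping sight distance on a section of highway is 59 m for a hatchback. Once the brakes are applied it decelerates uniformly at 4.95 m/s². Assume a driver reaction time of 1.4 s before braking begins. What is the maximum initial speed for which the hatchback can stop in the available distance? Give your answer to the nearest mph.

Stopping distance: v·t_r + v²/(2a) = 59 with t_r = 1.4 s and a = 4.950 m/s².
So v² + 13.860 v − 584.10 = 0.
Positive root: v = −a·t_r + √((a·t_r)² + 2a·d) = −6.930 + √(48.025 + 584.10) = 18.2121 m/s.
18.2121 m/s ÷ 0.44704 = 40.739 mph.

Maximum speed ≈ 41 mph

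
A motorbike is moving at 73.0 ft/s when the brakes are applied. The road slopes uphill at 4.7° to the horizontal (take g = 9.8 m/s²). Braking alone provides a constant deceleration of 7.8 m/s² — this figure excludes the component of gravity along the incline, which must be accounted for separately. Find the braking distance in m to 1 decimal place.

73 ft/s × 0.3048 = 22.2504 m/s.
Gravity along the uphill slope adds to the braking deceleration: a_eff = 7.800 + 9.8·sin 4.7° = 7.800 + 0.803 = 8.603 m/s².
Braking distance = v²/(2a) = 22.2504² / (2 × 8.603) = 495.080 / 17.206 = 28.774 m.

Braking distance ≈ 28.8 m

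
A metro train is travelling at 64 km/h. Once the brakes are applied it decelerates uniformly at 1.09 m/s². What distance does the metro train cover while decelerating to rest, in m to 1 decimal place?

64 km/h ÷ 3.6 = 17.7778 m/s.
Braking distance = v²/(2a) = 17.7778² / (2 × 1.090) = 316.050 / 2.180 = 144.977 m.

Braking distance ≈ 145.0 m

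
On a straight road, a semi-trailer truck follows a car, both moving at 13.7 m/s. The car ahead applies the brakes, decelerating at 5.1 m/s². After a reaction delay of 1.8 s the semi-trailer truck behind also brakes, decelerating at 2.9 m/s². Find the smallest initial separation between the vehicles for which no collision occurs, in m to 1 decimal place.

Leader travels v²/(2a_L) = 187.690 / 10.200 = 18.401 m before stopping.
Follower covers v·t_r = 13.7000 × 1.8 = 24.660 m while reacting, then v²/(2a_F) = 187.690 / 5.800 = 32.360 m while braking, for a total of 24.660 + 32.360 = 57.020 m.
Since a_F ≤ a_L and the follower starts braking later, the follower is never slower than the leader, so the closest approach is when both have stopped.
Minimum gap = 57.020 − 18.401 = 38.619 m.

Minimum gap ≈ 38.6 m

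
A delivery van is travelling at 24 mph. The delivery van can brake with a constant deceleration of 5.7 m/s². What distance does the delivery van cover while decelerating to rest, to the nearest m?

24 mph × 0.44704 = 10.7290 m/s.
Braking distance = v²/(2a) = 10.7290² / (2 × 5.700) = 115.111 / 11.400 = 10.097 m.

Braking distance ≈ 10 m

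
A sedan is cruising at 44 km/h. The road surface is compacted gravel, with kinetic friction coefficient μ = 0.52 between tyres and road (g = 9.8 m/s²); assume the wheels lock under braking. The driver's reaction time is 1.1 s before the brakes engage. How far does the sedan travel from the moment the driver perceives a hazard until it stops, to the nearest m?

Total stopping distance ≈ 28 m

44 km/h ÷ 3.6 = 12.2222 m/s.
a = μg = 0.52 × 9.8 = 5.096 m/s².
Reaction distance = v·t_r = 12.2222 × 1.1 = 13.444 m.
Braking distance = v²/(2a) = 12.2222² / (2 × 5.096) = 149.382 / 10.192 = 14.657 m.
Total = 13.444 + 14.657 = 28.101 m.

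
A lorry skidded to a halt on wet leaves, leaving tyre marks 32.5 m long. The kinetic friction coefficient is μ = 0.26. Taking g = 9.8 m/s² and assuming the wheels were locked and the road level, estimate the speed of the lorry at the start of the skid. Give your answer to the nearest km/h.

Initial speed ≈ 46 km/h

Deceleration a = μg = 0.26 × 9.8 = 2.548 m/s².
v = √(2a·d) = √(2 × 2.548 × 32.5) = √165.620 = 12.8693 m/s.
= 12.8693 × 3.6 = 46.329 km/h.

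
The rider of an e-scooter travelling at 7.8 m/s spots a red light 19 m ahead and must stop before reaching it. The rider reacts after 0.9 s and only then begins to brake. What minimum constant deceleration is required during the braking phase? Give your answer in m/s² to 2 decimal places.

Required deceleration ≈ 2.54 m/s²

Distance covered during reaction = 7.8000 × 0.9 = 7.020 m.
Distance available for braking: 19 − 7.020 = 11.980 m.
v² = 2a·d ⇒ a = v²/(2d) = 7.8000² / (2 × 11.980) = 60.840 / 23.960 = 2.5392 m/s².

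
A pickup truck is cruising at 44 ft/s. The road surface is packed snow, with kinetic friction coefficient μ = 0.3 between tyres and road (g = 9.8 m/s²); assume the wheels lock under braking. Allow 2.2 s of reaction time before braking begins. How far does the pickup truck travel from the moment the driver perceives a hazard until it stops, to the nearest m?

Total stopping distance ≈ 60 m

44 ft/s × 0.3048 = 13.4112 m/s.
a = μg = 0.3 × 9.8 = 2.940 m/s².
Reaction distance = v·t_r = 13.4112 × 2.2 = 29.505 m.
Braking distance = v²/(2a) = 13.4112² / (2 × 2.940) = 179.860 / 5.880 = 30.588 m.
Total = 29.505 + 30.588 = 60.093 m.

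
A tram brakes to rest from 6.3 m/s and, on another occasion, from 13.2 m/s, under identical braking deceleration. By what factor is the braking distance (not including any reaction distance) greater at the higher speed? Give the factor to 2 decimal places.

Factor ≈ 4.39

Braking distance d = v²/(2a), so with a fixed, d ∝ v².
Factor = (13.2/6.3)² = 2.0952² = 4.3899.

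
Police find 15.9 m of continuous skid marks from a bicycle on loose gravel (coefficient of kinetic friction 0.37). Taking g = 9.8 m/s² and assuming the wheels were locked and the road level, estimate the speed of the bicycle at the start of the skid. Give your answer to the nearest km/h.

Initial speed ≈ 39 km/h

Deceleration a = μg = 0.37 × 9.8 = 3.626 m/s².
v = √(2a·d) = √(2 × 3.626 × 15.9) = √115.307 = 10.7381 m/s.
= 10.7381 × 3.6 = 38.657 km/h.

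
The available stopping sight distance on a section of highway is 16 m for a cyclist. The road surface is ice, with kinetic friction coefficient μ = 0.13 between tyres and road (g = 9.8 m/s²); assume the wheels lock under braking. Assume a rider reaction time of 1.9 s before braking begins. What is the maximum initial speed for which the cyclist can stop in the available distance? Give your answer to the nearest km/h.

Maximum speed ≈ 16 km/h

a = μg = 0.13 × 9.8 = 1.274 m/s².
Stopping distance: v·t_r + v²/(2a) = 16 with t_r = 1.9 s and a = 1.274 m/s².
So v² + 4.841 v − 40.77 = 0.
Positive root: v = −a·t_r + √((a·t_r)² + 2a·d) = −2.421 + √(5.861 + 40.77) = 4.4077 m/s.
4.4077 m/s × 3.6 = 15.868 km/h.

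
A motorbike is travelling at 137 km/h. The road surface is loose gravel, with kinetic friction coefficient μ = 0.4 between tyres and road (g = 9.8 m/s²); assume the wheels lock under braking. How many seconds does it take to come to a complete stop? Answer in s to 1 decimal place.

137 km/h ÷ 3.6 = 38.0556 m/s.
a = μg = 0.4 × 9.8 = 3.920 m/s².
Braking time = v/a = 38.0556 / 3.920 = 9.708 s.

Braking time ≈ 9.7 s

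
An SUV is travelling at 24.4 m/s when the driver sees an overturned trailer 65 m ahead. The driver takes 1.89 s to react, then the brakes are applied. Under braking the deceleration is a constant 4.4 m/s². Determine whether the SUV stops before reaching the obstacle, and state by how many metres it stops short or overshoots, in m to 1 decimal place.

No — it overshoots by 48.8 m

Reaction distance = 24.4000 × 1.89 = 46.116 m.
Braking distance = v²/(2a) = 595.360 / 8.800 = 67.655 m.
Total stopping distance = 46.116 + 67.655 = 113.771 m, vs 65 m available — it cannot stop in time and overshoots by 113.771 − 65 = 48.771 m.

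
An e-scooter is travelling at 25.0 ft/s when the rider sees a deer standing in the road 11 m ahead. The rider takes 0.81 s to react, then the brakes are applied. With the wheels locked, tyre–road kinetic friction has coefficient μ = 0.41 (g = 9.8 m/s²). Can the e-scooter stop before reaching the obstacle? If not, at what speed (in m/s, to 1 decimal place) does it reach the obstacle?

No — it strikes the obstacle at 4.4 m/s

25 ft/s × 0.3048 = 7.6200 m/s.
a = μg = 0.41 × 9.8 = 4.018 m/s².
Reaction distance = 7.6200 × 0.81 = 6.172 m.
Braking distance needed to stop: v²/(2a) = 58.064 / 8.036 = 7.225 m, so total needed = 6.172 + 7.225 = 13.397 m > 11 m — it cannot stop.
Distance remaining when braking begins: 11 − 6.172 = 4.828 m.
v² = v₀² − 2a·d = 58.064 − 2 × 4.018 × 4.828 = 19.266 m²/s².
v = √19.266 = 4.389 m/s.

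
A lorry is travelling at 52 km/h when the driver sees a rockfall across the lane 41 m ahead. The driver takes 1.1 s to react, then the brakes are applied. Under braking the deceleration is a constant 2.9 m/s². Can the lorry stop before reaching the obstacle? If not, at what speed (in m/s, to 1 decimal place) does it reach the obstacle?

No — it strikes the obstacle at 7.9 m/s

52 km/h ÷ 3.6 = 14.4444 m/s.
Reaction distance = 14.4444 × 1.1 = 15.889 m.
Braking distance needed to stop: v²/(2a) = 208.641 / 5.800 = 35.973 m, so total needed = 15.889 + 35.973 = 51.862 m > 41 m — it cannot stop.
Distance remaining when braking begins: 41 − 15.889 = 25.111 m.
v² = v₀² − 2a·d = 208.641 − 2 × 2.900 × 25.111 = 62.997 m²/s².
v = √62.997 = 7.937 m/s.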